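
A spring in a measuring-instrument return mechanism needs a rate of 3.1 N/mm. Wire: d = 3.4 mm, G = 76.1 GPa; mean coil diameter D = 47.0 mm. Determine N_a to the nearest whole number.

N_a = Gd⁴/(8D³k) = (76.1×10³ × 3.4⁴)/(8 × 47.0³ × 3.1)
    = 1.01695e+07 / 2.57481e+06 = 3.95 → 4 coils

4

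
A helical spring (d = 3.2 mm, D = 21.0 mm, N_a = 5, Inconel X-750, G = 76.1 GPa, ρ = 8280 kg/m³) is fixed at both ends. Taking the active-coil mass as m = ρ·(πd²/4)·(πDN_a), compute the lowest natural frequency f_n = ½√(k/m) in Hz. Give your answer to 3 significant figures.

k = Gd⁴/(8D³N_a) = (76.1×10³)(3.2⁴)/(8·21.0³·5) = 21.541 N/mm = 21541 N/m
Wire length L = πDN_a = π·21.0·5 = 329.87 mm
m = ρ·(πd²/4)·L = 8280 × 8.0425×10⁻⁶ m² × 0.32987 m = 0.021966 kg
f_n = ½√(k/m) = 0.5·√(21541/0.021966) = 0.5·√(9.8063e+05) = 495.14 Hz

495 Hz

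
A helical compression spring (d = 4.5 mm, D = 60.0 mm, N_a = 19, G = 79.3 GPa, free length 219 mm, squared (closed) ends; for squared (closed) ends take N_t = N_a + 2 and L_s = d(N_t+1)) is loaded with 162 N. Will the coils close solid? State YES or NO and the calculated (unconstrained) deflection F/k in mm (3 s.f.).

YES, δ = 164 mm

k = Gd⁴/(8D³N_a) = (79.3×10³)(4.5⁴)/(8·60.0³·19) = 0.99043 N/mm
N_t = 21; L_s = 4.5·22 = 99 mm; δ_solid = L₀ − L_s = 219 − 99 = 120 mm
δ = F/k = 162/0.99043 = 163.56 mm
δ ≥ δ_solid → spring goes solid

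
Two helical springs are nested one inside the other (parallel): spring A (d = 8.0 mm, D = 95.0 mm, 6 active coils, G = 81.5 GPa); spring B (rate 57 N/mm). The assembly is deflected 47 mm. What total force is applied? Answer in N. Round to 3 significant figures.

k_A = Gd⁴/(8D³N_a) = (81.5×10³)(8.0⁴)/(8·95.0³·6) = 8.1116 N/mm
Parallel: k_eq = 8.1116 + 57 = 65.112 N/mm
F = k_eq·δ = 65.112·47 = 3060.2 N

3060 N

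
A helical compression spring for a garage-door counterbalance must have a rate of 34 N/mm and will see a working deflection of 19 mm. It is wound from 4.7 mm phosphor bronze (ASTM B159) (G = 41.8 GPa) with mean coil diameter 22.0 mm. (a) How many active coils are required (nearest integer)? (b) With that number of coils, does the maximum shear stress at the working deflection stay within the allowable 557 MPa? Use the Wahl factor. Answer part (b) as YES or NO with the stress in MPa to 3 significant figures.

N_a = Gd⁴/(8D³k) = (41.8×10³)(4.7⁴)/(8·22.0³·34) = 7.043 → N_a = 7
Actual rate k = Gd⁴/(8D³·7) = 34.207 N/mm
Working load F = kδ = 34.207·19 = 649.93 N
C = 22.0/4.7 = 4.6809; K_W = (4C−1)/(4C−4)+0.615/C = 1.3351
τ_max = K_W·8FD/(πd³) = 1.3351·350.7 = 468.23 MPa
τ_max ≤ 557 MPa → acceptable

(a) 7 coils; (b) YES, τ_max = 468 MPa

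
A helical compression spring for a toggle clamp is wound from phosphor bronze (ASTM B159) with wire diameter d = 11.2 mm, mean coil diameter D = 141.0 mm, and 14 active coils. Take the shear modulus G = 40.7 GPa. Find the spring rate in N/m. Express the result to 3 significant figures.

2040 N/m

k = Gd⁴/(8D³N_a) = (40.7×10³ × 11.2⁴) / (8 × 141.0³ × 14)
  = 6.40422e+08 / 3.13961e+08 = 2.0398 N/mm = 2039.8 N/m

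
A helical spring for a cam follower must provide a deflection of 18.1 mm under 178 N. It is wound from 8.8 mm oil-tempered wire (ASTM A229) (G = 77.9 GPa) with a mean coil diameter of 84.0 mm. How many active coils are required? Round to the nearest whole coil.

Required rate k = F/δ = 178/18.1 = 9.8343 N/mm
N_a = Gd⁴/(8D³k) = (77.9×10³ × 8.8⁴)/(8 × 84.0³ × 9.8343)
    = 4.67163e+08 / 4.66304e+07 = 10.02 → 10 coils

10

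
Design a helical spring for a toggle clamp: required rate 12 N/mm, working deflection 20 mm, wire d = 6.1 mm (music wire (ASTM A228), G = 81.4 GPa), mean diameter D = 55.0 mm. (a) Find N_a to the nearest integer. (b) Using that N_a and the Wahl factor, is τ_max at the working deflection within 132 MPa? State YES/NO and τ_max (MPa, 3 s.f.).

(a) 7 coils; (b) NO, τ_max = 173 MPa

N_a = Gd⁴/(8D³k) = (81.4×10³)(6.1⁴)/(8·55.0³·12) = 7.056 → N_a = 7
Actual rate k = Gd⁴/(8D³·7) = 12.097 N/mm
Working load F = kδ = 12.097·20 = 241.93 N
C = 55.0/6.1 = 9.0164; K_W = (4C−1)/(4C−4)+0.615/C = 1.1618
τ_max = K_W·8FD/(πd³) = 1.1618·149.28 = 173.43 MPa
τ_max > 132 MPa → exceeds allowable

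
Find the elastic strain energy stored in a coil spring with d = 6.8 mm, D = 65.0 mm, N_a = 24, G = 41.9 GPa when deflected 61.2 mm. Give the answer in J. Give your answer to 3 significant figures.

3.18 J

k = Gd⁴/(8D³N_a) = (41.9×10³)(6.8⁴)/(8·65.0³·24) = 1.6991 N/mm
U = ½kδ² = 0.5 × 1.6991 × 61.2² = 3181.9 N·mm = 3.1819 J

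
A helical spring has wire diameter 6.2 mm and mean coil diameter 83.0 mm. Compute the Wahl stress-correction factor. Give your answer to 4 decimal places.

1.1065

C = D/d = 83.0/6.2 = 13.3871
K_W = (4C−1)/(4C−4) + 0.615/C = 52.548/49.548 + 0.0459 = 1.1065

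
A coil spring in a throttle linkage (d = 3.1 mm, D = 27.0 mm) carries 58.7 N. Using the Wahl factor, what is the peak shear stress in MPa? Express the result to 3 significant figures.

Spring index C = D/d = 27.0/3.1 = 8.7097
K_W = (4C−1)/(4C−4) + 0.615/C = 33.839/30.839 + 0.0706 = 1.1679
τ₀ = 8FD/(πd³) = 8·58.7·27.0/(π·3.1³) = 12679.2/93.591 = 135.47 MPa
τ_max = K·τ₀ = 1.1679 × 135.47 = 158.22 MPa

158 MPa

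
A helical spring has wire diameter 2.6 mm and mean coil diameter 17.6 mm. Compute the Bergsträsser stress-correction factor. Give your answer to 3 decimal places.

1.208

C = D/d = 17.6/2.6 = 6.7692
K_B = (4C+2)/(4C−3) = 29.077/24.077 = 1.2077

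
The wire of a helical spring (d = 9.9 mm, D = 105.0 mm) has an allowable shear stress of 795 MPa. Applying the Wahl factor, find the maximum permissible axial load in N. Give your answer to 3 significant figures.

C = D/d = 105.0/9.9 = 10.6061
K_W = (4C−1)/(4C−4) + 0.615/C = 41.424/38.424 + 0.0580 = 1.1361
τ_max = K·8FD/(πd³) → F_max = τ_allow·πd³/(8DK)
F_max = 795·π·9.9³/(8·105.0·1.1361) = 2.4234e+06/954.29 = 2539.5 N

2540 N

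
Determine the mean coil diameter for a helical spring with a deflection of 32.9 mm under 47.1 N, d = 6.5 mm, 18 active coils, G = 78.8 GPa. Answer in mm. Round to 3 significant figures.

Required rate k = F/δ = 47.1/32.9 = 1.4316 N/mm
D = (Gd⁴/(8N_a·k))^(1/3) = (78.8×10³·6.5⁴/(8·18·1.4316))^(1/3)
  = (682326)^(1/3) = 88.0368 mm

88.0 mm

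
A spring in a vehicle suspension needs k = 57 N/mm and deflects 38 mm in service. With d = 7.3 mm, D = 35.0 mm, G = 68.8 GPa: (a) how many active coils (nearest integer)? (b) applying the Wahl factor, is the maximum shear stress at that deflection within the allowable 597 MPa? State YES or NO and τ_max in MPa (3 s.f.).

N_a = Gd⁴/(8D³k) = (68.8×10³)(7.3⁴)/(8·35.0³·57) = 9.993 → N_a = 10
Actual rate k = Gd⁴/(8D³·10) = 56.962 N/mm
Working load F = kδ = 56.962·38 = 2164.6 N
C = 35.0/7.3 = 4.7945; K_W = (4C−1)/(4C−4)+0.615/C = 1.3259
τ_max = K_W·8FD/(πd³) = 1.3259·495.92 = 657.55 MPa
τ_max > 597 MPa → exceeds allowable

(a) 10 coils; (b) NO, τ_max = 658 MPa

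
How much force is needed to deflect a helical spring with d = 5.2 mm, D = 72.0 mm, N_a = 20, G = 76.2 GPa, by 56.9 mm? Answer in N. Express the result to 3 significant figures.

53.1 N

k = Gd⁴/(8D³N_a) = (76.2×10³)(5.2⁴)/(8·72.0³·20) = 0.93293 N/mm
F = k·δ = 0.93293 × 56.9 = 53.084 N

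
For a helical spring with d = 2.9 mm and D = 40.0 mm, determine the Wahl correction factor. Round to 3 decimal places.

C = D/d = 40.0/2.9 = 13.7931
K_W = (4C−1)/(4C−4) + 0.615/C = 54.172/51.172 + 0.0446 = 1.1032

1.103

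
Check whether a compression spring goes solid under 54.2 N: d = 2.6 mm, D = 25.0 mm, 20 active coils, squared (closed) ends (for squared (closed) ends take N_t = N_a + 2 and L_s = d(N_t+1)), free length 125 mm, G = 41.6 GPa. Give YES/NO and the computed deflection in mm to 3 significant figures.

k = Gd⁴/(8D³N_a) = (41.6×10³)(2.6⁴)/(8·25.0³·20) = 0.76041 N/mm
N_t = 22; L_s = 2.6·23 = 59.8 mm; δ_solid = L₀ − L_s = 125 − 59.8 = 65.2 mm
δ = F/k = 54.2/0.76041 = 71.278 mm
δ ≥ δ_solid → spring goes solid

YES, δ = 71.3 mm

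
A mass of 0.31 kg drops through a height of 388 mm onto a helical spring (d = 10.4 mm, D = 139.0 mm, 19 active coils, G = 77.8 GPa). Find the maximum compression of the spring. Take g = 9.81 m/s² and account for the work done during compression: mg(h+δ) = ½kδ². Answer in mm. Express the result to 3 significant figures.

33.9 mm

k = Gd⁴/(8D³N_a) = (77.8×10³)(10.4⁴)/(8·139.0³·19) = 2.2296 N/mm
W = mg = 0.31 × 9.81 = 3.0411 N
½kδ² − Wδ − Wh = 0 → δ = (W + √(W² + 2kWh))/k
δ = (3.0411 + √(9.2483 + 5261.59))/2.2296 = (3.0411 + 72.601)/2.2296 = 33.926 mm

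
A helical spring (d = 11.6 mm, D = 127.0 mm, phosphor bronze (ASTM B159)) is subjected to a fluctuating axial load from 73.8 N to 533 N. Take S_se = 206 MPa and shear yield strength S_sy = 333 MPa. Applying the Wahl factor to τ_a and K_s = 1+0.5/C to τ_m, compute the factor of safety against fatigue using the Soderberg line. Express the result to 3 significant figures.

C = D/d = 127.0/11.6 = 10.9483; K_W = (4C−1)/(4C−4)+0.615/C = 1.1316; K_s = 1+0.5/C = 1.0457
F_a = (F_max−F_min)/2 = 229.6 N; F_m = (F_max+F_min)/2 = 303.4 N
τ_a = K_W·8F_aD/(πd³) = 1.1316 × 47.571 = 53.83 MPa
τ_m = K_s·8F_mD/(πd³) = 1.0457 × 62.862 = 65.732 MPa
Soderberg: 1/n_f = τ_a/S_se + τ_m/S_sy = 53.83/206 + 65.732/333 = 0.26131 + 0.19739 = 0.4587
n_f = 1/0.4587 = 2.18

2.18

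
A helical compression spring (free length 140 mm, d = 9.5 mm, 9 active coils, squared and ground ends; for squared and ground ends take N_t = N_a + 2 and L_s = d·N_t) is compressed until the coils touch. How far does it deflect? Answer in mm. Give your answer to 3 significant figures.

35.5 mm

N_t = 11; L_s = 9.5·11 = 104.5 mm
δ_solid = L₀ − L_s = 140 − 104.5 = 35.5 mm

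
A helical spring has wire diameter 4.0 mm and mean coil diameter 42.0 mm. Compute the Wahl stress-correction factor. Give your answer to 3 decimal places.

1.138

C = D/d = 42.0/4.0 = 10.5000
K_W = (4C−1)/(4C−4) + 0.615/C = 41.000/38.000 + 0.0586 = 1.1375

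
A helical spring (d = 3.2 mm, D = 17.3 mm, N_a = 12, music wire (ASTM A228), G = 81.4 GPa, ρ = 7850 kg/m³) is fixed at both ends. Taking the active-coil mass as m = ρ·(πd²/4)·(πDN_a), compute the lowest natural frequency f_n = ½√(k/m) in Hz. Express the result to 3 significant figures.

323 Hz

k = Gd⁴/(8D³N_a) = (81.4×10³)(3.2⁴)/(8·17.3³·12) = 17.172 N/mm = 17172 N/m
Wire length L = πDN_a = π·17.3·12 = 652.19 mm
m = ρ·(πd²/4)·L = 7850 × 8.0425×10⁻⁶ m² × 0.65219 m = 0.041175 kg
f_n = ½√(k/m) = 0.5·√(17172/0.041175) = 0.5·√(4.1704e+05) = 322.89 Hz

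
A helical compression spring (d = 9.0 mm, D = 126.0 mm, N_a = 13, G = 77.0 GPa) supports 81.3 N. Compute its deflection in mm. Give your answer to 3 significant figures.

33.5 mm

k = Gd⁴/(8D³N_a) = (77.0×10³)(9.0⁴)/(8·126.0³·13) = 2.4284 N/mm
δ = F/k = 81.3 / 2.4284 = 33.479 mm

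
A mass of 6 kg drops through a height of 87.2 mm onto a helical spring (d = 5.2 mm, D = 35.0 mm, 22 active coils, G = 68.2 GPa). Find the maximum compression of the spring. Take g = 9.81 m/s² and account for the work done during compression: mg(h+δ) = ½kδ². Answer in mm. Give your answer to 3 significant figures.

k = Gd⁴/(8D³N_a) = (68.2×10³)(5.2⁴)/(8·35.0³·22) = 6.6082 N/mm
W = mg = 6 × 9.81 = 58.86 N
½kδ² − Wδ − Wh = 0 → δ = (W + √(W² + 2kWh))/k
δ = (58.86 + √(3464.5 + 67834))/6.6082 = (58.86 + 267.02)/6.6082 = 49.314 mm

49.3 mm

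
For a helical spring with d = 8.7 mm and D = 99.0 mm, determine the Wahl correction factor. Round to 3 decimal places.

1.126

C = D/d = 99.0/8.7 = 11.3793
K_W = (4C−1)/(4C−4) + 0.615/C = 44.517/41.517 + 0.0540 = 1.1263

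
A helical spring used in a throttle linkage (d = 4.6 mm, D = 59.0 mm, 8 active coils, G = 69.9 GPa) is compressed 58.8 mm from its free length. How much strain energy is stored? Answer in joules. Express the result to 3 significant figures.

4.12 J

k = Gd⁴/(8D³N_a) = (69.9×10³)(4.6⁴)/(8·59.0³·8) = 2.3811 N/mm
U = ½kδ² = 0.5 × 2.3811 × 58.8² = 4116.2 N·mm = 4.1162 J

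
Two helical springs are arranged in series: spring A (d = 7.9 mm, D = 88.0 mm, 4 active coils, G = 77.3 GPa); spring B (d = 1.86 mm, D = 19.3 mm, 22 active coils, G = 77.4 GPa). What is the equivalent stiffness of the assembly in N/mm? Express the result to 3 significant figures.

0.695 N/mm

k_A = Gd⁴/(8D³N_a) = (77.3×10³)(7.9⁴)/(8·88.0³·4) = 13.807 N/mm
k_B = Gd⁴/(8D³N_a) = (77.4×10³)(1.86⁴)/(8·19.3³·22) = 0.73216 N/mm
Series: 1/k_eq = 1/13.807 + 1/0.73216 = 1.4382; k_eq = 0.69529 N/mm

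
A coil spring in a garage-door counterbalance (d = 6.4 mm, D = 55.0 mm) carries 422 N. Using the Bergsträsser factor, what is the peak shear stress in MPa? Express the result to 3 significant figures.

Spring index C = D/d = 55.0/6.4 = 8.5938
K_B = (4C+2)/(4C−3) = 36.375/31.375 = 1.1594
τ₀ = 8FD/(πd³) = 8·422·55.0/(π·6.4³) = 185680/823.55 = 225.46 MPa
τ_max = K·τ₀ = 1.1594 × 225.46 = 261.39 MPa

261 MPa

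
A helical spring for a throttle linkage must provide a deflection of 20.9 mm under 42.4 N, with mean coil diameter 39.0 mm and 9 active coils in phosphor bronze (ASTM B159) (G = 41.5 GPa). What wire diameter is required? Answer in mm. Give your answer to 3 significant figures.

3.80 mm

Required rate k = F/δ = 42.4/20.9 = 2.0287 N/mm
d = (8D³N_a·k / G)^(1/4) = (8·39.0³·9·2.0287 / (41.5×10³))^0.25
  = (208.78)^0.25 = 3.8012 mm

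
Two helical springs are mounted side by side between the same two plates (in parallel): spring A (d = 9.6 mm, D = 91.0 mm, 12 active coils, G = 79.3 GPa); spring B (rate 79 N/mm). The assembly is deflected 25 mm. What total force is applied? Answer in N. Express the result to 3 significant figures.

k_A = Gd⁴/(8D³N_a) = (79.3×10³)(9.6⁴)/(8·91.0³·12) = 9.3103 N/mm
Parallel: k_eq = 9.3103 + 79 = 88.31 N/mm
F = k_eq·δ = 88.31·25 = 2207.8 N

2210 N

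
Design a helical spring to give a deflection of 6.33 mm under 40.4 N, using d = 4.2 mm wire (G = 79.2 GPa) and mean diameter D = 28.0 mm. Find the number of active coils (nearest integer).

Required rate k = F/δ = 40.4/6.33 = 6.3823 N/mm
N_a = Gd⁴/(8D³k) = (79.2×10³ × 4.2⁴)/(8 × 28.0³ × 6.3823)
    = 2.46446e+07 / 1.12084e+06 = 21.99 → 22 coils

22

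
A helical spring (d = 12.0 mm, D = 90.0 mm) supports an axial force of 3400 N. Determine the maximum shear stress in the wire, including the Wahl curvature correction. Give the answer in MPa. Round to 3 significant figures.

540 MPa

Spring index C = D/d = 90.0/12.0 = 7.5000
K_W = (4C−1)/(4C−4) + 0.615/C = 29.000/26.000 + 0.0820 = 1.1974
τ₀ = 8FD/(πd³) = 8·3400·90.0/(π·12.0³) = 2.448e+06/5428.7 = 450.94 MPa
τ_max = K·τ₀ = 1.1974 × 450.94 = 539.95 MPa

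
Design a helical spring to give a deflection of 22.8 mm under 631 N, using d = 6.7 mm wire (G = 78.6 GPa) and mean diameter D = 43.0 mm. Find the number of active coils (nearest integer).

9

Required rate k = F/δ = 631/22.8 = 27.675 N/mm
N_a = Gd⁴/(8D³k) = (78.6×10³ × 6.7⁴)/(8 × 43.0³ × 27.675)
    = 1.58388e+08 / 1.76031e+07 = 8.998 → 9 coils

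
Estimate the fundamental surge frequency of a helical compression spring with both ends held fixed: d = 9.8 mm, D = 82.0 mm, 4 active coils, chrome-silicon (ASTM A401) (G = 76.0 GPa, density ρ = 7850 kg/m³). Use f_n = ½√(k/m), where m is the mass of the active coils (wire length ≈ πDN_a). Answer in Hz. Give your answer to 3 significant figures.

k = Gd⁴/(8D³N_a) = (76.0×10³)(9.8⁴)/(8·82.0³·4) = 39.731 N/mm = 39731 N/m
Wire length L = πDN_a = π·82.0·4 = 1030.4 mm
m = ρ·(πd²/4)·L = 7850 × 75.43×10⁻⁶ m² × 1.0304 m = 0.61015 kg
f_n = ½√(k/m) = 0.5·√(39731/0.61015) = 0.5·√(65116) = 127.59 Hz

128 Hz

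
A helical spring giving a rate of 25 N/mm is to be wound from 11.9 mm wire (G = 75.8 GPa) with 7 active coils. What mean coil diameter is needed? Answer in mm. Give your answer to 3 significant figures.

103 mm

D = (Gd⁴/(8N_a·k))^(1/3) = (75.8×10³·11.9⁴/(8·7·25))^(1/3)
  = (1.08575e+06)^(1/3) = 102.7803 mm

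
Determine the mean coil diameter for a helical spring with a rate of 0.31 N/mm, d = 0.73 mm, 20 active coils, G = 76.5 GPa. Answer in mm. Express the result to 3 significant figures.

D = (Gd⁴/(8N_a·k))^(1/3) = (76.5×10³·0.73⁴/(8·20·0.31))^(1/3)
  = (437.997)^(1/3) = 7.5943 mm

7.59 mm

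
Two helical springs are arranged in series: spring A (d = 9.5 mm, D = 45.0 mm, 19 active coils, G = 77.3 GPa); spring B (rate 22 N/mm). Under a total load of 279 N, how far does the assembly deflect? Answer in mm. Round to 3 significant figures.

18.8 mm

k_A = Gd⁴/(8D³N_a) = (77.3×10³)(9.5⁴)/(8·45.0³·19) = 45.456 N/mm
Series: 1/k_eq = 1/45.456 + 1/22 = 0.067454; k_eq = 14.825 N/mm
δ = F/k_eq = 279/14.825 = 18.82 mm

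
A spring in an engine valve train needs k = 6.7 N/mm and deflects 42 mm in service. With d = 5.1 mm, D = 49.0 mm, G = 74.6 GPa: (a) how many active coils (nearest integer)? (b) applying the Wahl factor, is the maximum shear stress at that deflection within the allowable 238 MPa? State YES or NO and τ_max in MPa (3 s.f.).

N_a = Gd⁴/(8D³k) = (74.6×10³)(5.1⁴)/(8·49.0³·6.7) = 8.003 → N_a = 8
Actual rate k = Gd⁴/(8D³·8) = 6.7027 N/mm
Working load F = kδ = 6.7027·42 = 281.51 N
C = 49.0/5.1 = 9.6078; K_W = (4C−1)/(4C−4)+0.615/C = 1.1511
τ_max = K_W·8FD/(πd³) = 1.1511·264.81 = 304.83 MPa
τ_max > 238 MPa → exceeds allowable

(a) 8 coils; (b) NO, τ_max = 305 MPa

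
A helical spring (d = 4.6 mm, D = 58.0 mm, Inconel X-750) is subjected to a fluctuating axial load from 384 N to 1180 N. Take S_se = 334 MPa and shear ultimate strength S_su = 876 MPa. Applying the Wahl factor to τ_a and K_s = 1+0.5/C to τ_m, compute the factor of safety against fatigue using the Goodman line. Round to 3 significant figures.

C = D/d = 58.0/4.6 = 12.6087; K_W = (4C−1)/(4C−4)+0.615/C = 1.1134; K_s = 1+0.5/C = 1.0397
F_a = (F_max−F_min)/2 = 398 N; F_m = (F_max+F_min)/2 = 782 N
τ_a = K_W·8F_aD/(πd³) = 1.1134 × 603.92 = 672.39 MPa
τ_m = K_s·8F_mD/(πd³) = 1.0397 × 1186.6 = 1233.6 MPa
Goodman: 1/n_f = τ_a/S_se + τ_m/S_su = 672.39/334 + 1233.6/876 = 2.01315 + 1.40827 = 3.4214
n_f = 1/3.4214 = 0.2923

0.292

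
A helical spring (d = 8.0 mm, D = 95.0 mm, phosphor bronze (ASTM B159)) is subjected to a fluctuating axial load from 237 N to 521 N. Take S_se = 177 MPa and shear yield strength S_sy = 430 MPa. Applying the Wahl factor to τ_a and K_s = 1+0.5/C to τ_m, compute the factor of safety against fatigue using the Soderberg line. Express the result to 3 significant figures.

C = D/d = 95.0/8.0 = 11.8750; K_W = (4C−1)/(4C−4)+0.615/C = 1.1208; K_s = 1+0.5/C = 1.0421
F_a = (F_max−F_min)/2 = 142 N; F_m = (F_max+F_min)/2 = 379 N
τ_a = K_W·8F_aD/(πd³) = 1.1208 × 67.094 = 75.196 MPa
τ_m = K_s·8F_mD/(πd³) = 1.0421 × 179.07 = 186.61 MPa
Soderberg: 1/n_f = τ_a/S_se + τ_m/S_sy = 75.196/177 + 186.61/430 = 0.42483 + 0.43399 = 0.85882
n_f = 1/0.85882 = 1.164

1.16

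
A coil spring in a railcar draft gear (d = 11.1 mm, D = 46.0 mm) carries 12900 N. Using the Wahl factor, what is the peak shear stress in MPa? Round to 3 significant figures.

Spring index C = D/d = 46.0/11.1 = 4.1441
K_W = (4C−1)/(4C−4) + 0.615/C = 15.577/12.577 + 0.1484 = 1.3869
τ₀ = 8FD/(πd³) = 8·12900·46.0/(π·11.1³) = 4.7472e+06/4296.5 = 1104.9 MPa
τ_max = K·τ₀ = 1.3869 × 1104.9 = 1532.4 MPa

1530 MPa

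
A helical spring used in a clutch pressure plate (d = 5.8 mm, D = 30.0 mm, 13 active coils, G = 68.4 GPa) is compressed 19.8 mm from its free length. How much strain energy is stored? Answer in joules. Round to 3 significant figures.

k = Gd⁴/(8D³N_a) = (68.4×10³)(5.8⁴)/(8·30.0³·13) = 27.566 N/mm
U = ½kδ² = 0.5 × 27.566 × 19.8² = 5403.5 N·mm = 5.4035 J

5.40 J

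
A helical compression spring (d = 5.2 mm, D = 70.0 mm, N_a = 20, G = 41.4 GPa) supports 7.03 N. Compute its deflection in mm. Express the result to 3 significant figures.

k = Gd⁴/(8D³N_a) = (41.4×10³)(5.2⁴)/(8·70.0³·20) = 0.55157 N/mm
δ = F/k = 7.03 / 0.55157 = 12.745 mm

12.7 mm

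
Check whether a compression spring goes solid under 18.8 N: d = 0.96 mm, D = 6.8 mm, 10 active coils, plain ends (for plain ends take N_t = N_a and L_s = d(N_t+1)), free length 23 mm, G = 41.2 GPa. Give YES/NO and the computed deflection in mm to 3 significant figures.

k = Gd⁴/(8D³N_a) = (41.2×10³)(0.96⁴)/(8·6.8³·10) = 1.3911 N/mm
N_t = 10; L_s = 0.96·11 = 10.56 mm; δ_solid = L₀ − L_s = 23 − 10.56 = 12.44 mm
δ = F/k = 18.8/1.3911 = 13.514 mm
δ ≥ δ_solid → spring goes solid

YES, δ = 13.5 mm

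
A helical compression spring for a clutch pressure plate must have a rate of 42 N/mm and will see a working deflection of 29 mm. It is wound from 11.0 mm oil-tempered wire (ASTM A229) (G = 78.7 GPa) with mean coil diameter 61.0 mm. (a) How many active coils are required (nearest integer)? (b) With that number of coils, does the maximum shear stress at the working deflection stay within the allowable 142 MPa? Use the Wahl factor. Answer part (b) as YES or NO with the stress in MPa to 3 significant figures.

(a) 15 coils; (b) NO, τ_max = 183 MPa

N_a = Gd⁴/(8D³k) = (78.7×10³)(11.0⁴)/(8·61.0³·42) = 15.11 → N_a = 15
Actual rate k = Gd⁴/(8D³·15) = 42.303 N/mm
Working load F = kδ = 42.303·29 = 1226.8 N
C = 61.0/11.0 = 5.5455; K_W = (4C−1)/(4C−4)+0.615/C = 1.2759
τ_max = K_W·8FD/(πd³) = 1.2759·143.17 = 182.68 MPa
τ_max > 142 MPa → exceeds allowable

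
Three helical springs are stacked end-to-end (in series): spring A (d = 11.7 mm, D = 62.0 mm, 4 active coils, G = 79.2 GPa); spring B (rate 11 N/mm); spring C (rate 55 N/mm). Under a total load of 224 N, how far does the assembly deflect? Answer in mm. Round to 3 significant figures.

25.6 mm

k_A = Gd⁴/(8D³N_a) = (79.2×10³)(11.7⁴)/(8·62.0³·4) = 194.6 N/mm
Series: 1/k_eq = 1/194.6 + 1/11 + 1/55 = 0.11423; k_eq = 8.7543 N/mm
δ = F/k_eq = 224/8.7543 = 25.587 mm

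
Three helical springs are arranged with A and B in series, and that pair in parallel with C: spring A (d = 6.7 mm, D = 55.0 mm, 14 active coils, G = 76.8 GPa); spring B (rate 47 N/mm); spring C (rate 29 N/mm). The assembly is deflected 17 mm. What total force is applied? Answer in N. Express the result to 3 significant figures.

613 N

k_A = Gd⁴/(8D³N_a) = (76.8×10³)(6.7⁴)/(8·55.0³·14) = 8.3053 N/mm
Springs A,B series: k_AB = 1/(1/8.3053+1/47) = 7.0581 N/mm; parallel with C: k_eq = 7.0581+29 = 36.058 N/mm
F = k_eq·δ = 36.058·17 = 612.99 N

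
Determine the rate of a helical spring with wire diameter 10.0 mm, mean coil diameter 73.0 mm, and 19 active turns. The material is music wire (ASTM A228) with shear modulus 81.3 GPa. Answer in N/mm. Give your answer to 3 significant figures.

13.7 N/mm

k = Gd⁴/(8D³N_a) = (81.3×10³ × 10.0⁴) / (8 × 73.0³ × 19)
  = 8.13e+08 / 5.91306e+07 = 13.749 N/mm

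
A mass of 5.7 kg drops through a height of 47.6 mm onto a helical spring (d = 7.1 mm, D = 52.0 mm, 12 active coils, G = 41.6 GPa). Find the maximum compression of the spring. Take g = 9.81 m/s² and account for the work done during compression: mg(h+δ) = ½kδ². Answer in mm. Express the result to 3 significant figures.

34.2 mm

k = Gd⁴/(8D³N_a) = (41.6×10³)(7.1⁴)/(8·52.0³·12) = 7.8315 N/mm
W = mg = 5.7 × 9.81 = 55.917 N
½kδ² − Wδ − Wh = 0 → δ = (W + √(W² + 2kWh))/k
δ = (55.917 + √(3126.7 + 41689.5))/7.8315 = (55.917 + 211.7)/7.8315 = 34.172 mm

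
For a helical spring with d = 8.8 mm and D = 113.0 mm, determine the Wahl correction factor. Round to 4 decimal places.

1.1112

C = D/d = 113.0/8.8 = 12.8409
K_W = (4C−1)/(4C−4) + 0.615/C = 50.364/47.364 + 0.0479 = 1.1112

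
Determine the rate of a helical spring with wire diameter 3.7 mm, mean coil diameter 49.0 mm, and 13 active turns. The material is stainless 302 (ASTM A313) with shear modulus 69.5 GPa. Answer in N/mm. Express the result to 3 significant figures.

k = Gd⁴/(8D³N_a) = (69.5×10³ × 3.7⁴) / (8 × 49.0³ × 13)
  = 1.30254e+07 / 1.22355e+07 = 1.0646 N/mm

1.06 N/mm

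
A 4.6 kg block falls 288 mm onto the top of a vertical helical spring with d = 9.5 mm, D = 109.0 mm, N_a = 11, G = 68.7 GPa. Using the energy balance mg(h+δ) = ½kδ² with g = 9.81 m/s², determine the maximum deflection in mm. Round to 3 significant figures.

82.5 mm

k = Gd⁴/(8D³N_a) = (68.7×10³)(9.5⁴)/(8·109.0³·11) = 4.9101 N/mm
W = mg = 4.6 × 9.81 = 45.126 N
½kδ² − Wδ − Wh = 0 → δ = (W + √(W² + 2kWh))/k
δ = (45.126 + √(2036.4 + 127626))/4.9101 = (45.126 + 360.09)/4.9101 = 82.527 mm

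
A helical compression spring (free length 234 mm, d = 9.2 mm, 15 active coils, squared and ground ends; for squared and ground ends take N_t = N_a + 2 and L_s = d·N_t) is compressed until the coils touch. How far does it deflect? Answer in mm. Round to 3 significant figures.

77.6 mm

N_t = 17; L_s = 9.2·17 = 156.4 mm
δ_solid = L₀ − L_s = 234 − 156.4 = 77.6 mm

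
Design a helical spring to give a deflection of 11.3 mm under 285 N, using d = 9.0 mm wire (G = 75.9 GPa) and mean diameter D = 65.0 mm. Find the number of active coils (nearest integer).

Required rate k = F/δ = 285/11.3 = 25.221 N/mm
N_a = Gd⁴/(8D³k) = (75.9×10³ × 9.0⁴)/(8 × 65.0³ × 25.221)
    = 4.9798e+08 / 5.54111e+07 = 8.987 → 9 coils

9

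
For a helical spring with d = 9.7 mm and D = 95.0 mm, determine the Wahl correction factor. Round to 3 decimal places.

C = D/d = 95.0/9.7 = 9.7938
K_W = (4C−1)/(4C−4) + 0.615/C = 38.175/35.175 + 0.0628 = 1.1481

1.148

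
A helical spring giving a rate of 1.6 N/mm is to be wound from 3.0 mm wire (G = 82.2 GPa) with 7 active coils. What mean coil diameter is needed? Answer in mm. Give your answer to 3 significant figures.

42.0 mm

D = (Gd⁴/(8N_a·k))^(1/3) = (82.2×10³·3.0⁴/(8·7·1.6))^(1/3)
  = (74310.3)^(1/3) = 42.0420 mm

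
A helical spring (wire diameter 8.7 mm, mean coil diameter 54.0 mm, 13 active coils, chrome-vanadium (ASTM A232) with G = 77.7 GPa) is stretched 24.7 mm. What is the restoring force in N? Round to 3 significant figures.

671 N

k = Gd⁴/(8D³N_a) = (77.7×10³)(8.7⁴)/(8·54.0³·13) = 27.182 N/mm
F = k·δ = 27.182 × 24.7 = 671.4 N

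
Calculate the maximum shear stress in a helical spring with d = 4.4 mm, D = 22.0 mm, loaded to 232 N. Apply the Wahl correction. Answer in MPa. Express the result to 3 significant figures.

200 MPa

Spring index C = D/d = 22.0/4.4 = 5.0000
K_W = (4C−1)/(4C−4) + 0.615/C = 19.000/16.000 + 0.1230 = 1.3105
τ₀ = 8FD/(πd³) = 8·232·22.0/(π·4.4³) = 40832/267.61 = 152.58 MPa
τ_max = K·τ₀ = 1.3105 × 152.58 = 199.95 MPa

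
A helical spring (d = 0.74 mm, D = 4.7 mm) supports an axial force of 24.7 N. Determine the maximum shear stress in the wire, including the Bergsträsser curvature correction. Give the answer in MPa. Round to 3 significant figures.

Spring index C = D/d = 4.7/0.74 = 6.3514
K_B = (4C+2)/(4C−3) = 27.405/22.405 = 1.2232
τ₀ = 8FD/(πd³) = 8·24.7·4.7/(π·0.74³) = 928.72/1.273 = 729.52 MPa
τ_max = K·τ₀ = 1.2232 × 729.52 = 892.33 MPa

892 MPa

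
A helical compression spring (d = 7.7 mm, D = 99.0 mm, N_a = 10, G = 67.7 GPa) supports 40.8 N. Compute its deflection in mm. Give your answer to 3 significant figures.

13.3 mm

k = Gd⁴/(8D³N_a) = (67.7×10³)(7.7⁴)/(8·99.0³·10) = 3.0659 N/mm
δ = F/k = 40.8 / 3.0659 = 13.308 mm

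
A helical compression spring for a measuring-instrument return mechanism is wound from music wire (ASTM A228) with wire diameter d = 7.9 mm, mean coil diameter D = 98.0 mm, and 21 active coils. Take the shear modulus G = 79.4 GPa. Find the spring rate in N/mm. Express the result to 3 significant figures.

1.96 N/mm

k = Gd⁴/(8D³N_a) = (79.4×10³ × 7.9⁴) / (8 × 98.0³ × 21)
  = 3.09264e+08 / 1.5812e+08 = 1.9559 N/mm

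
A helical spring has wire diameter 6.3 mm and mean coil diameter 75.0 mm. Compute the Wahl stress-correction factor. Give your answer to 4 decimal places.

1.1204

C = D/d = 75.0/6.3 = 11.9048
K_W = (4C−1)/(4C−4) + 0.615/C = 46.619/43.619 + 0.0517 = 1.1204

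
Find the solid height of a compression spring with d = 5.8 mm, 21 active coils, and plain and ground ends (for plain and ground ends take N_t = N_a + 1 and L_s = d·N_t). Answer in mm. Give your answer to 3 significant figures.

plain and ground ends: N_t = N_a + 1 = 21 + 1 = 22
L_s = d·N_t = 5.8 × 22 = 127.6 mm

128 mm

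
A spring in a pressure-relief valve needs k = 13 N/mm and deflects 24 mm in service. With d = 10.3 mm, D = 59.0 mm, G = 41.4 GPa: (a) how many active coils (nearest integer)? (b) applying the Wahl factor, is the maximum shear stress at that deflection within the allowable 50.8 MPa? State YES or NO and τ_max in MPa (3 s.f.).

N_a = Gd⁴/(8D³k) = (41.4×10³)(10.3⁴)/(8·59.0³·13) = 21.82 → N_a = 22
Actual rate k = Gd⁴/(8D³·22) = 12.891 N/mm
Working load F = kδ = 12.891·24 = 309.38 N
C = 59.0/10.3 = 5.7282; K_W = (4C−1)/(4C−4)+0.615/C = 1.2660
τ_max = K_W·8FD/(πd³) = 1.2660·42.538 = 53.852 MPa
τ_max > 50.8 MPa → exceeds allowable

(a) 22 coils; (b) NO, τ_max = 53.9 MPa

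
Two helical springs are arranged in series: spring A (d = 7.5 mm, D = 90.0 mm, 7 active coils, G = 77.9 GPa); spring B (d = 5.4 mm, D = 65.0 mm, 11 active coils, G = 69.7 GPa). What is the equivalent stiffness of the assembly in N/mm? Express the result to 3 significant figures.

k_A = Gd⁴/(8D³N_a) = (77.9×10³)(7.5⁴)/(8·90.0³·7) = 6.0376 N/mm
k_B = Gd⁴/(8D³N_a) = (69.7×10³)(5.4⁴)/(8·65.0³·11) = 2.4524 N/mm
Series: 1/k_eq = 1/6.0376 + 1/2.4524 = 0.5734; k_eq = 1.744 N/mm

1.74 N/mm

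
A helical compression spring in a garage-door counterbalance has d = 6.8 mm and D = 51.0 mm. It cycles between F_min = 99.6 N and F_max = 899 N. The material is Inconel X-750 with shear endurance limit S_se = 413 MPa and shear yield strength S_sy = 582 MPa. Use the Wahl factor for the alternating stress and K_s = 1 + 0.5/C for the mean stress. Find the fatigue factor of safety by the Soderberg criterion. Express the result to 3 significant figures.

1.17

C = D/d = 51.0/6.8 = 7.5000; K_W = (4C−1)/(4C−4)+0.615/C = 1.1974; K_s = 1+0.5/C = 1.0667
F_a = (F_max−F_min)/2 = 399.7 N; F_m = (F_max+F_min)/2 = 499.3 N
τ_a = K_W·8F_aD/(πd³) = 1.1974 × 165.09 = 197.67 MPa
τ_m = K_s·8F_mD/(πd³) = 1.0667 × 206.23 = 219.98 MPa
Soderberg: 1/n_f = τ_a/S_se + τ_m/S_sy = 197.67/413 + 219.98/582 = 0.47863 + 0.37796 = 0.8566
n_f = 1/0.8566 = 1.167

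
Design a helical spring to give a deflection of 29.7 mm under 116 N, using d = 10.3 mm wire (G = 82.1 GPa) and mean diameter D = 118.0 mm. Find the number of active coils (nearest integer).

18

Required rate k = F/δ = 116/29.7 = 3.9057 N/mm
N_a = Gd⁴/(8D³k) = (82.1×10³ × 10.3⁴)/(8 × 118.0³ × 3.9057)
    = 9.24043e+08 / 5.13378e+07 = 18 → 18 coils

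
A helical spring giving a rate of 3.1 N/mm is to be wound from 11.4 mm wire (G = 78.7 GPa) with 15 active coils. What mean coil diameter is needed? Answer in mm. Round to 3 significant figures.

D = (Gd⁴/(8N_a·k))^(1/3) = (78.7×10³·11.4⁴/(8·15·3.1))^(1/3)
  = (3.57315e+06)^(1/3) = 152.8799 mm

153 mm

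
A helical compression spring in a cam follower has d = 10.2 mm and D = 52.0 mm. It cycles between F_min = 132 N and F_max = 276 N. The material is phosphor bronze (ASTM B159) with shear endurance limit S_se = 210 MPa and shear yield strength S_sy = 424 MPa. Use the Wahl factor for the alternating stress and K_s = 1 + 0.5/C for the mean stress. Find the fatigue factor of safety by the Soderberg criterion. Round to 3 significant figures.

C = D/d = 52.0/10.2 = 5.0980; K_W = (4C−1)/(4C−4)+0.615/C = 1.3036; K_s = 1+0.5/C = 1.0981
F_a = (F_max−F_min)/2 = 72 N; F_m = (F_max+F_min)/2 = 204 N
τ_a = K_W·8F_aD/(πd³) = 1.3036 × 8.9841 = 11.712 MPa
τ_m = K_s·8F_mD/(πd³) = 1.0981 × 25.455 = 27.952 MPa
Soderberg: 1/n_f = τ_a/S_se + τ_m/S_sy = 11.712/210 + 27.952/424 = 0.05577 + 0.06592 = 0.1217
n_f = 1/0.1217 = 8.217

8.22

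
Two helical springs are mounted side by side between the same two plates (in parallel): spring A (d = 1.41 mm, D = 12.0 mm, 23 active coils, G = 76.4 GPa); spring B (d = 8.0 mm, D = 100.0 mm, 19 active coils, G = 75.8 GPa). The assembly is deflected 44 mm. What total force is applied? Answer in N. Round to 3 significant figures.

k_A = Gd⁴/(8D³N_a) = (76.4×10³)(1.41⁴)/(8·12.0³·23) = 0.94975 N/mm
k_B = Gd⁴/(8D³N_a) = (75.8×10³)(8.0⁴)/(8·100.0³·19) = 2.0426 N/mm
Parallel: k_eq = 0.94975 + 2.0426 = 2.9924 N/mm
F = k_eq·δ = 2.9924·44 = 131.66 N

132 N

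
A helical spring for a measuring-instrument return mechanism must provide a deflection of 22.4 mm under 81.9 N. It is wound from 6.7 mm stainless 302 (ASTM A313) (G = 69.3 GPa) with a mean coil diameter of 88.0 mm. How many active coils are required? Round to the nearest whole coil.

7

Required rate k = F/δ = 81.9/22.4 = 3.6563 N/mm
N_a = Gd⁴/(8D³k) = (69.3×10³ × 6.7⁴)/(8 × 88.0³ × 3.6563)
    = 1.39647e+08 / 1.99331e+07 = 7.006 → 7 coils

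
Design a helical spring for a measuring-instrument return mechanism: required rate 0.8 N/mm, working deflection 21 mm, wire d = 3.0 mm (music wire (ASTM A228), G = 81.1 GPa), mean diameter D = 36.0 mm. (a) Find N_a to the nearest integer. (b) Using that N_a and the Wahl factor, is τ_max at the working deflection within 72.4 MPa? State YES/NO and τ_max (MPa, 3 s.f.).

(a) 22 coils; (b) YES, τ_max = 63.9 MPa

N_a = Gd⁴/(8D³k) = (81.1×10³)(3.0⁴)/(8·36.0³·0.8) = 22 → N_a = 22
Actual rate k = Gd⁴/(8D³·22) = 0.79999 N/mm
Working load F = kδ = 0.79999·21 = 16.8 N
C = 36.0/3.0 = 12.0000; K_W = (4C−1)/(4C−4)+0.615/C = 1.1194
τ_max = K_W·8FD/(πd³) = 1.1194·57.041 = 63.853 MPa
τ_max ≤ 72.4 MPa → acceptable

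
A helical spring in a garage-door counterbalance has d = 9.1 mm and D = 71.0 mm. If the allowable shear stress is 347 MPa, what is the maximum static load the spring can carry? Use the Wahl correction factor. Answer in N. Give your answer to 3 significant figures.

C = D/d = 71.0/9.1 = 7.8022
K_W = (4C−1)/(4C−4) + 0.615/C = 30.209/27.209 + 0.0788 = 1.1891
τ_max = K·8FD/(πd³) → F_max = τ_allow·πd³/(8DK)
F_max = 347·π·9.1³/(8·71.0·1.1891) = 8.2149e+05/675.4 = 1216.3 N

1220 N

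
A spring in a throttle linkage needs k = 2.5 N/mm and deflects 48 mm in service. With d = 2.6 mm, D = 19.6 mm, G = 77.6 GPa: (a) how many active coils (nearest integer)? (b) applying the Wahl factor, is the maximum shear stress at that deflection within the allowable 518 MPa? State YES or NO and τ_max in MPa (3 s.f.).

(a) 24 coils; (b) YES, τ_max = 400 MPa

N_a = Gd⁴/(8D³k) = (77.6×10³)(2.6⁴)/(8·19.6³·2.5) = 23.55 → N_a = 24
Actual rate k = Gd⁴/(8D³·24) = 2.4529 N/mm
Working load F = kδ = 2.4529·48 = 117.74 N
C = 19.6/2.6 = 7.5385; K_W = (4C−1)/(4C−4)+0.615/C = 1.1963
τ_max = K_W·8FD/(πd³) = 1.1963·334.35 = 399.98 MPa
τ_max ≤ 518 MPa → acceptable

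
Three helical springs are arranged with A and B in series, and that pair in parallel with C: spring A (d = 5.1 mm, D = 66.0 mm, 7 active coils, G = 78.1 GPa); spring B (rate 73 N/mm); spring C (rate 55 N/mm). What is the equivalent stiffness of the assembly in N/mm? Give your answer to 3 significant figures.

k_A = Gd⁴/(8D³N_a) = (78.1×10³)(5.1⁴)/(8·66.0³·7) = 3.2818 N/mm
Springs A,B series: k_AB = 1/(1/3.2818+1/73) = 3.1406 N/mm; parallel with C: k_eq = 3.1406+55 = 58.141 N/mm

58.1 N/mm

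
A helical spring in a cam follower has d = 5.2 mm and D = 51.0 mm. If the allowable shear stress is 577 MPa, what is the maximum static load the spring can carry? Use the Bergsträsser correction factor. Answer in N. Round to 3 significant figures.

549 N

C = D/d = 51.0/5.2 = 9.8077
K_B = (4C+2)/(4C−3) = 41.231/36.231 = 1.1380
τ_max = K·8FD/(πd³) → F_max = τ_allow·πd³/(8DK)
F_max = 577·π·5.2³/(8·51.0·1.1380) = 2.5488e+05/464.31 = 548.95 N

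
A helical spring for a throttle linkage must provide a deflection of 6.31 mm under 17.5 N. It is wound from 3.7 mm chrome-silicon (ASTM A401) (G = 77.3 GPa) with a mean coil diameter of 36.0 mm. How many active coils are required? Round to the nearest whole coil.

Required rate k = F/δ = 17.5/6.31 = 2.7734 N/mm
N_a = Gd⁴/(8D³k) = (77.3×10³ × 3.7⁴)/(8 × 36.0³ × 2.7734)
    = 1.44873e+07 / 1.03516e+06 = 14 → 14 coils

14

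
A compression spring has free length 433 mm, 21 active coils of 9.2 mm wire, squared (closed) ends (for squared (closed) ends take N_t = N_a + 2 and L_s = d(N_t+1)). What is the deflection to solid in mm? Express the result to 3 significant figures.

212 mm

N_t = 23; L_s = 9.2·24 = 220.8 mm
δ_solid = L₀ − L_s = 433 − 220.8 = 212.2 mm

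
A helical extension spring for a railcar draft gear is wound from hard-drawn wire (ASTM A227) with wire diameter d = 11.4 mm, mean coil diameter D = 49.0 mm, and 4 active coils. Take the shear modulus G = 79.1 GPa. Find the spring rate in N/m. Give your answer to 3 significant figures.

k = Gd⁴/(8D³N_a) = (79.1×10³ × 11.4⁴) / (8 × 49.0³ × 4)
  = 1.33597e+09 / 3.76477e+06 = 354.86 N/mm = 3.5486e+05 N/m

355000 N/m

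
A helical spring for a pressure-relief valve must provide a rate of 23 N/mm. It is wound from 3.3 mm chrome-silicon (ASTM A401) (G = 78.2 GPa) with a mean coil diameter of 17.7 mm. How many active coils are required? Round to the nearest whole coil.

9

N_a = Gd⁴/(8D³k) = (78.2×10³ × 3.3⁴)/(8 × 17.7³ × 23)
    = 9.2739e+06 / 1.02032e+06 = 9.089 → 9 coils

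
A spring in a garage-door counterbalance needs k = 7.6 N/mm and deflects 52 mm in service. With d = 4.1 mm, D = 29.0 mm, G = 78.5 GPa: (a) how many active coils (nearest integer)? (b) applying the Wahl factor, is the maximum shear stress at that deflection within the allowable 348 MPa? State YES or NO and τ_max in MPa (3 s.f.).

N_a = Gd⁴/(8D³k) = (78.5×10³)(4.1⁴)/(8·29.0³·7.6) = 14.96 → N_a = 15
Actual rate k = Gd⁴/(8D³·15) = 7.5793 N/mm
Working load F = kδ = 7.5793·52 = 394.12 N
C = 29.0/4.1 = 7.0732; K_W = (4C−1)/(4C−4)+0.615/C = 1.2104
τ_max = K_W·8FD/(πd³) = 1.2104·422.3 = 511.17 MPa
τ_max > 348 MPa → exceeds allowable

(a) 15 coils; (b) NO, τ_max = 511 MPa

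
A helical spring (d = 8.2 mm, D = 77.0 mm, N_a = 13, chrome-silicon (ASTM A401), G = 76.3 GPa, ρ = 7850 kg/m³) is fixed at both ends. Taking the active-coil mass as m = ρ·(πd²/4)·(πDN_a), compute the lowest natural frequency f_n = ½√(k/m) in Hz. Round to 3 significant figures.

37.3 Hz

k = Gd⁴/(8D³N_a) = (76.3×10³)(8.2⁴)/(8·77.0³·13) = 7.2656 N/mm = 7265.6 N/m
Wire length L = πDN_a = π·77.0·13 = 3144.7 mm
m = ρ·(πd²/4)·L = 7850 × 52.81×10⁻⁶ m² × 3.1447 m = 1.3037 kg
f_n = ½√(k/m) = 0.5·√(7265.6/1.3037) = 0.5·√(5573.2) = 37.327 Hz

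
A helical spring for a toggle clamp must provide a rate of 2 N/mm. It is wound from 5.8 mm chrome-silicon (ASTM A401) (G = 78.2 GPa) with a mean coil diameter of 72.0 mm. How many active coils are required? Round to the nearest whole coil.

15

N_a = Gd⁴/(8D³k) = (78.2×10³ × 5.8⁴)/(8 × 72.0³ × 2)
    = 8.8495e+07 / 5.97197e+06 = 14.82 → 15 coils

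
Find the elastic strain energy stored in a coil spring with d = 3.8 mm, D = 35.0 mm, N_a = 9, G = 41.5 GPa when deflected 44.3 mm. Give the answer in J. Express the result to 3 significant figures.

k = Gd⁴/(8D³N_a) = (41.5×10³)(3.8⁴)/(8·35.0³·9) = 2.8031 N/mm
U = ½kδ² = 0.5 × 2.8031 × 44.3² = 2750.6 N·mm = 2.7506 J

2.75 J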